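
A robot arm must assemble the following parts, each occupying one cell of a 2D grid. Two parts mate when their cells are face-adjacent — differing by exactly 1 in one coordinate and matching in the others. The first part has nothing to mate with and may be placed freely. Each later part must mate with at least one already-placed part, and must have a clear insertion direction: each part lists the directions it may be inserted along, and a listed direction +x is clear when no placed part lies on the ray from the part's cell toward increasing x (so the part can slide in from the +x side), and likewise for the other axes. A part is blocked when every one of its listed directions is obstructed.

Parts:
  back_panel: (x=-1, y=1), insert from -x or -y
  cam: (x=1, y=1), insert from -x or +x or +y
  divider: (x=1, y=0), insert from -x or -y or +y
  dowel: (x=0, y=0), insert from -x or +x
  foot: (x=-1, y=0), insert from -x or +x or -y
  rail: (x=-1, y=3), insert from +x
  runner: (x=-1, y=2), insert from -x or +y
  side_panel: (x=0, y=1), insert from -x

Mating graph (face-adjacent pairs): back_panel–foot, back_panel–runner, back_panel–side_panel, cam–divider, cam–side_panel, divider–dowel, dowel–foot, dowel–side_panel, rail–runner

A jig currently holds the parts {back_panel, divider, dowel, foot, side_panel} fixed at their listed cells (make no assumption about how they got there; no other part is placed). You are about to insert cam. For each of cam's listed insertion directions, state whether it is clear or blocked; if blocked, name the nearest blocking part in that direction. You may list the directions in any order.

-x: nearest on ray is side_panel@(0, 1) ⇒ blocked
+x: ray from cam(1, 1) has no placed part ⇒ clear
+y: ray from cam(1, 1) has no placed part ⇒ clear

+x: clear; +y: clear; -x: blocked by side_panel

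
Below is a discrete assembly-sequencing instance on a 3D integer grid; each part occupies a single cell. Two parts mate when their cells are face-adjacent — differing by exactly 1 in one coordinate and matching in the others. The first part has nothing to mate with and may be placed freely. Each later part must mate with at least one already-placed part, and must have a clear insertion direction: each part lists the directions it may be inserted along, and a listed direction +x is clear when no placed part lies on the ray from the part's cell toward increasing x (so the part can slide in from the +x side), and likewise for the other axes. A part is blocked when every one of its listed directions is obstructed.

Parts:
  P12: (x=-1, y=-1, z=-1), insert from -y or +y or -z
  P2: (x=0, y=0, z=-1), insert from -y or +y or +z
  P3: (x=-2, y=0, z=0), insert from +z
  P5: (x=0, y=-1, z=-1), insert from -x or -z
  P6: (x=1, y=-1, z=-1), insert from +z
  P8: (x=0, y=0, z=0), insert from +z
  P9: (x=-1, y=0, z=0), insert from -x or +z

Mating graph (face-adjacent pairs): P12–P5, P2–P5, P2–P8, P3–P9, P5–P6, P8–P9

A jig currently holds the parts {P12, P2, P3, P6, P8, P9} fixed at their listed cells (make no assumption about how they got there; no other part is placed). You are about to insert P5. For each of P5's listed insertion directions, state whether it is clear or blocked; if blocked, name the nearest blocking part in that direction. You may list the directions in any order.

-x: blocked by P12; -z: clear

-x: nearest on ray is P12@(-1, -1, -1) ⇒ blocked
-z: ray from P5(0, -1, -1) has no placed part ⇒ clear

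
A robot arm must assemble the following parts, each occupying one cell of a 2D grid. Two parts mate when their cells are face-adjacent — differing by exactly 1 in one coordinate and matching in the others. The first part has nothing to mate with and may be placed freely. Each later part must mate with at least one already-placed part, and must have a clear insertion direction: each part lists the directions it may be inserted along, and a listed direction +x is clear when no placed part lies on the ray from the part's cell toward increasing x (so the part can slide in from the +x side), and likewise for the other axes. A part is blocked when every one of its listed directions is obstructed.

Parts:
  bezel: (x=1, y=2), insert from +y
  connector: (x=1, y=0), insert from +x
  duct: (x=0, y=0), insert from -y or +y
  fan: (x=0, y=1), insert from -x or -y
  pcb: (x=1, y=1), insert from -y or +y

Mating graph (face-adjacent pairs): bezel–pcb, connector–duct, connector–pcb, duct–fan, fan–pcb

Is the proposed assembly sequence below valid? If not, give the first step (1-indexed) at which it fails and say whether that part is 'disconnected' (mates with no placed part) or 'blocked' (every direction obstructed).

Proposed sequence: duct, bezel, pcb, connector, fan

1. duct@(0, 0) [-y clear] — {duct}
2. bezel@(1, 2) — no placed neighbour ⇒ disconnected

Invalid at step 2 (disconnected)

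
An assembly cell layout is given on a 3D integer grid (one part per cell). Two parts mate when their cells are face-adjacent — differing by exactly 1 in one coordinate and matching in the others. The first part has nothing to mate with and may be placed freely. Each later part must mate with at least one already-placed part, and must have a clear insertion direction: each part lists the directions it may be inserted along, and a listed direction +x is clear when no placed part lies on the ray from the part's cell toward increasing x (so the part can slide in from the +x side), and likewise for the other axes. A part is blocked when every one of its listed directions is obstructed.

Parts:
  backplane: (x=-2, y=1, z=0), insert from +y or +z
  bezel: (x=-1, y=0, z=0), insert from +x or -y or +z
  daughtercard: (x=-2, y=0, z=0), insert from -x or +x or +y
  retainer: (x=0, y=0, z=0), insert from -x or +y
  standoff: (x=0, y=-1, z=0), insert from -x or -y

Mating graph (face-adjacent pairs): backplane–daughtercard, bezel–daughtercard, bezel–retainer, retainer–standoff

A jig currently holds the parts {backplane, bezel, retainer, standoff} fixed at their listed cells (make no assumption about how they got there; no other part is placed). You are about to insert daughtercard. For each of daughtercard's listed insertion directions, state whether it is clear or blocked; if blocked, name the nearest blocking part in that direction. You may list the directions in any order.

+x: blocked by bezel; +y: blocked by backplane; -x: clear

-x: ray from daughtercard(-2, 0, 0) has no placed part ⇒ clear
+x: nearest on ray is bezel@(-1, 0, 0) ⇒ blocked
+y: nearest on ray is backplane@(-2, 1, 0) ⇒ blocked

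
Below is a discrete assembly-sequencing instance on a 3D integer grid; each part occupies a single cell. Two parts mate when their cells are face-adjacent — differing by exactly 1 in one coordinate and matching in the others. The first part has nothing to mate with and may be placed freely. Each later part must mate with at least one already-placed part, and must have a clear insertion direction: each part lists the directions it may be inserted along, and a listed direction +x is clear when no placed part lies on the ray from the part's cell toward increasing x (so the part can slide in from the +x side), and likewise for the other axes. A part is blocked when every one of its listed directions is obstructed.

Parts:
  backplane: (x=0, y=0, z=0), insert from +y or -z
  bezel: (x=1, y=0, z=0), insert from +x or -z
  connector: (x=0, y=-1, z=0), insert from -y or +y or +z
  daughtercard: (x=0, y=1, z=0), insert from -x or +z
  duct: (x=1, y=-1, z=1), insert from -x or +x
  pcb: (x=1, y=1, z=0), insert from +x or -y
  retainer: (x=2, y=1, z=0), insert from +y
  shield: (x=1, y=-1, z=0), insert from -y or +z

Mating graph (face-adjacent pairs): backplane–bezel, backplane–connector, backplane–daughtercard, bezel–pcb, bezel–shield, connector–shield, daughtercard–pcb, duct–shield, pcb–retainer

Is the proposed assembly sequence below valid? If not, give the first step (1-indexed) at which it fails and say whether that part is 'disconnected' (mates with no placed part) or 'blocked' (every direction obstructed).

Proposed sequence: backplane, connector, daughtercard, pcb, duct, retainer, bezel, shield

1. backplane@(0, 0, 0) [+y clear] — {backplane}
2. connector@(0, -1, 0) [-y clear] — {backplane, connector}
3. daughtercard@(0, 1, 0) [-x clear] — {backplane, connector, daughtercard}
4. pcb@(1, 1, 0) [+x clear] — {backplane, connector, daughtercard, pcb}
5. duct@(1, -1, 1) — no placed neighbour ⇒ disconnected

Invalid at step 5 (disconnected)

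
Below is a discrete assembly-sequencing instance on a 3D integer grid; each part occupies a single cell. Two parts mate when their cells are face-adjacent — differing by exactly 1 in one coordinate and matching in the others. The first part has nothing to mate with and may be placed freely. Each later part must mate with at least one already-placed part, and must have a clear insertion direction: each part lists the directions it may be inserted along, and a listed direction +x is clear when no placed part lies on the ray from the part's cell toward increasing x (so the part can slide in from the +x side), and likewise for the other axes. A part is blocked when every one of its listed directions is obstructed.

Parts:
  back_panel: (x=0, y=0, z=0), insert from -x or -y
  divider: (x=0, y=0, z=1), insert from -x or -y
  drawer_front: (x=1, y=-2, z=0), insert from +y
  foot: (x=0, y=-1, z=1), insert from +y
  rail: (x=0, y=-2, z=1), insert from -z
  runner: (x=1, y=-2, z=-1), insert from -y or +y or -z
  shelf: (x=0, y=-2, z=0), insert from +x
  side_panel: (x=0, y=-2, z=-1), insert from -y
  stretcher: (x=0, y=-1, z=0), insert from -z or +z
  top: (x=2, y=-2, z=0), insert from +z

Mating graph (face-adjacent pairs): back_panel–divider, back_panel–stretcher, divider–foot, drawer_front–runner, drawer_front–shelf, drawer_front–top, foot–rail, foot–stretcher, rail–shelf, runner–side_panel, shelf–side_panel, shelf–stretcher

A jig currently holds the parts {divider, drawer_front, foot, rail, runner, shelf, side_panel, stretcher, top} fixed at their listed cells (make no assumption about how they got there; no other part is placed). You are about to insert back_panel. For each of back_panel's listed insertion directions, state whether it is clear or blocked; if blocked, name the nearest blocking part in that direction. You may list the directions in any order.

-x: ray from back_panel(0, 0, 0) has no placed part ⇒ clear
-y: nearest on ray is stretcher@(0, -1, 0) ⇒ blocked

-x: clear; -y: blocked by stretcher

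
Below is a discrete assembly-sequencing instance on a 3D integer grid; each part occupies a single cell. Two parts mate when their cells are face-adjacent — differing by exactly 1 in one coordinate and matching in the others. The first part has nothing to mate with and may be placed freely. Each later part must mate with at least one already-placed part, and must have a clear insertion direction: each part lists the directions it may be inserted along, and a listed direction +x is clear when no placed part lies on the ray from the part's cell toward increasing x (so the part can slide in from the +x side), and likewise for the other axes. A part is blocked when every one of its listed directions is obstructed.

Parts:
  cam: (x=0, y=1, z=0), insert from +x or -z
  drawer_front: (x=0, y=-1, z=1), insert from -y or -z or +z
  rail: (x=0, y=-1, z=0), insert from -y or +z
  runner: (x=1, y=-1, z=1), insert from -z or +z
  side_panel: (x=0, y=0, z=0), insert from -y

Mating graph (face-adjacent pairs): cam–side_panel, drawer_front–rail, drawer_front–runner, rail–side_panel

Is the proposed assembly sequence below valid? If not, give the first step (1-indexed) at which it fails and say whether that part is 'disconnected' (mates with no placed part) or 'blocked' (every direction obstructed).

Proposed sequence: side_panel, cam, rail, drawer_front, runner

Valid

1. side_panel@(0, 0, 0) [-y clear] — {side_panel}
2. cam@(0, 1, 0) [+x clear] — {cam, side_panel}
3. rail@(0, -1, 0) [-y clear] — {cam, rail, side_panel}
4. drawer_front@(0, -1, 1) [-y clear] — {cam, drawer_front, rail, side_panel}
5. runner@(1, -1, 1) [-z clear] — {cam, drawer_front, rail, runner, side_panel}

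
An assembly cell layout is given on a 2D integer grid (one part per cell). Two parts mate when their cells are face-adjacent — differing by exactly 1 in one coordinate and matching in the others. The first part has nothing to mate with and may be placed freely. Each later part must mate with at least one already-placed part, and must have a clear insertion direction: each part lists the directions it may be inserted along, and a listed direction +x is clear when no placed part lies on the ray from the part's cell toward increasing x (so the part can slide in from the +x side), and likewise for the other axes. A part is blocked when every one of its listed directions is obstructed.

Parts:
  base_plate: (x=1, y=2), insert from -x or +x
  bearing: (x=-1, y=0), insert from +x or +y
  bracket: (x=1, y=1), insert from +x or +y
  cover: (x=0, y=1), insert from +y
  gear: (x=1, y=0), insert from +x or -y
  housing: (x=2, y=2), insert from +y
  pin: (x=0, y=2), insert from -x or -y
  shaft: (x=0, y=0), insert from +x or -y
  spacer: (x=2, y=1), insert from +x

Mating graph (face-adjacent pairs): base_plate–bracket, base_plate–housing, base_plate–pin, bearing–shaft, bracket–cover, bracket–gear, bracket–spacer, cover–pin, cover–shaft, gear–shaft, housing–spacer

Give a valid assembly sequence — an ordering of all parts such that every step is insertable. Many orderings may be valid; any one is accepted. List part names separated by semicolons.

spacer; bracket; base_plate; gear; shaft; housing; cover; pin; bearing

1. spacer@(2, 1) [+x clear] — {spacer}
2. bracket@(1, 1) [+y clear] — {bracket, spacer}
3. base_plate@(1, 2) [-x clear] — {base_plate, bracket, spacer}
4. gear@(1, 0) [+x clear] — {base_plate, bracket, gear, spacer}
5. shaft@(0, 0) [-y clear] — {base_plate, bracket, gear, shaft, spacer}
6. housing@(2, 2) [+y clear] — {base_plate, bracket, gear, housing, shaft, spacer}
7. cover@(0, 1) [+y clear] — {base_plate, bracket, cover, gear, housing, shaft, spacer}
8. pin@(0, 2) [-x clear] — {base_plate, bracket, cover, gear, housing, pin, shaft, spacer}
9. bearing@(-1, 0) [+y clear] — {base_plate, bearing, bracket, cover, gear, housing, pin, shaft, spacer}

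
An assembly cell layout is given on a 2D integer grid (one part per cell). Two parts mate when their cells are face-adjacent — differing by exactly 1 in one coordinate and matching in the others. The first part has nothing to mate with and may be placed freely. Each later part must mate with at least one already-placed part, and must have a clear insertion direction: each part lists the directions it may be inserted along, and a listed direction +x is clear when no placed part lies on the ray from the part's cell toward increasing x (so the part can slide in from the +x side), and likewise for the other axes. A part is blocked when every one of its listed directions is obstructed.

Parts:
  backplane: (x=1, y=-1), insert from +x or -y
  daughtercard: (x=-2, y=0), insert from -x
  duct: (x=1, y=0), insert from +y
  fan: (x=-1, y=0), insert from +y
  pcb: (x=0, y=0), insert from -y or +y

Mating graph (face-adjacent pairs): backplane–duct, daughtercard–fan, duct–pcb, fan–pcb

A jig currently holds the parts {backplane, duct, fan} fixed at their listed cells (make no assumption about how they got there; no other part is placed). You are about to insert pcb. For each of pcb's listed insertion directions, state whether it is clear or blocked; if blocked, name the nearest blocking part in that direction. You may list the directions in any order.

+y: clear; -y: clear

-y: ray from pcb(0, 0) has no placed part ⇒ clear
+y: ray from pcb(0, 0) has no placed part ⇒ clear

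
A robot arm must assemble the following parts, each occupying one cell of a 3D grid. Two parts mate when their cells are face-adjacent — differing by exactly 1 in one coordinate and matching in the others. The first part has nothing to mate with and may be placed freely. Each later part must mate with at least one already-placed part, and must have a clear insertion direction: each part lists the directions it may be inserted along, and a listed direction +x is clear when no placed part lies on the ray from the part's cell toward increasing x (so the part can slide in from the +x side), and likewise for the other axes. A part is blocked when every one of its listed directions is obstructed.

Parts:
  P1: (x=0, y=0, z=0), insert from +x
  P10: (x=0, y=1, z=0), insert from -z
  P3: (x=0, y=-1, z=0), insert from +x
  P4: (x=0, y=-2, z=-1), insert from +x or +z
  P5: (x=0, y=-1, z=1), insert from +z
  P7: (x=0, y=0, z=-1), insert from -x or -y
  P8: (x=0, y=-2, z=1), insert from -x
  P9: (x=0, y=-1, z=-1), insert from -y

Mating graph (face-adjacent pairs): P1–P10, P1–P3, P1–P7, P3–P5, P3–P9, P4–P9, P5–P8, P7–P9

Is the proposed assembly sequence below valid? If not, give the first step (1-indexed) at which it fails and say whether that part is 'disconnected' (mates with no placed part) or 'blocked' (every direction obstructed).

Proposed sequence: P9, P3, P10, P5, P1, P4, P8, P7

1. P9@(0, -1, -1) [-y clear] — {P9}
2. P3@(0, -1, 0) [+x clear] — {P3, P9}
3. P10@(0, 1, 0) — no placed neighbour ⇒ disconnected

Invalid at step 3 (disconnected)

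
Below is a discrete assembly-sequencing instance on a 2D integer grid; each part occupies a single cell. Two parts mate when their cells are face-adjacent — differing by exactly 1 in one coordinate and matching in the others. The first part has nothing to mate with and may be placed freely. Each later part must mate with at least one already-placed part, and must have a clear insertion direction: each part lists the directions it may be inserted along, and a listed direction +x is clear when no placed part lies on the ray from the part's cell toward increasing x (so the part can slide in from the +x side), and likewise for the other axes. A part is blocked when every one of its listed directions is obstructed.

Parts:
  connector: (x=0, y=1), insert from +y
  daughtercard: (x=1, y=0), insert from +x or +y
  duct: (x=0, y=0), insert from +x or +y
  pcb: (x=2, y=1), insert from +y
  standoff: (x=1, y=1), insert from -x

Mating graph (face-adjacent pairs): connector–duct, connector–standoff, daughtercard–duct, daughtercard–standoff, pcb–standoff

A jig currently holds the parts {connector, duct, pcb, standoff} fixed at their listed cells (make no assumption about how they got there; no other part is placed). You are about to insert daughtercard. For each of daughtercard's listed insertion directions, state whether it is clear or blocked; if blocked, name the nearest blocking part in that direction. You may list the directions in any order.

+x: ray from daughtercard(1, 0) has no placed part ⇒ clear
+y: nearest on ray is standoff@(1, 1) ⇒ blocked

+x: clear; +y: blocked by standoff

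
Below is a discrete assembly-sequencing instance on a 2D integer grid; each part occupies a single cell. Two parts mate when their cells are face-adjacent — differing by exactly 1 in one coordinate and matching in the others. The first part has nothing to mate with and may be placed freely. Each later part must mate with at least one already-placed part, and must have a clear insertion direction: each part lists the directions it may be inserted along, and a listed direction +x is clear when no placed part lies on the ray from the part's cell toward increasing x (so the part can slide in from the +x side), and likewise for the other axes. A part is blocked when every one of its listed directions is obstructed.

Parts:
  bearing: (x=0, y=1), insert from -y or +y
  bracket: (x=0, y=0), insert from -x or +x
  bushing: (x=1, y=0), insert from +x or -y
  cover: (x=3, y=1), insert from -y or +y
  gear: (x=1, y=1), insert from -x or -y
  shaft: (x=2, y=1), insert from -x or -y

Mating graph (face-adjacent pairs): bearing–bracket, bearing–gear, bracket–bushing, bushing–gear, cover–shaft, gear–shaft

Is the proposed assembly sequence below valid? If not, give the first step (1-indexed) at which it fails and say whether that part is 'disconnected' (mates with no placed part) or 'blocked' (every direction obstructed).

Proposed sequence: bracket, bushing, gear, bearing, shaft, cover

Valid

1. bracket@(0, 0) [-x clear] — {bracket}
2. bushing@(1, 0) [+x clear] — {bracket, bushing}
3. gear@(1, 1) [-x clear] — {bracket, bushing, gear}
4. bearing@(0, 1) [+y clear] — {bearing, bracket, bushing, gear}
5. shaft@(2, 1) [-y clear] — {bearing, bracket, bushing, gear, shaft}
6. cover@(3, 1) [-y clear] — {bearing, bracket, bushing, cover, gear, shaft}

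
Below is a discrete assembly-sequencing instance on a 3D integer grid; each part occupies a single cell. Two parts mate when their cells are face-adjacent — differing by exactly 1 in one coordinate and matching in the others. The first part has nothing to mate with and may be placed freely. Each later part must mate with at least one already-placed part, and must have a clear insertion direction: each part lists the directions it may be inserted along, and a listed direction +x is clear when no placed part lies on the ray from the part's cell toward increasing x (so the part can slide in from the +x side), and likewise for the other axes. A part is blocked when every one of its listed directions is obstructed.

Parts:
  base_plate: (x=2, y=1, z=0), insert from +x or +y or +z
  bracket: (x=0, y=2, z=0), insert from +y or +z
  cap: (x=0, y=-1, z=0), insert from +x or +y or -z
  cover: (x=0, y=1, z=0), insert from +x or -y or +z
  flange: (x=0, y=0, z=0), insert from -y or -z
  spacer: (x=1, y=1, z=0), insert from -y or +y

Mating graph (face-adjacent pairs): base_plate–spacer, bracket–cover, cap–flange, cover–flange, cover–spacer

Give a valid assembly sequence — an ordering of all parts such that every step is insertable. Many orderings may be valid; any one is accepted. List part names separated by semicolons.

1. bracket@(0, 2, 0) [+y clear] — {bracket}
2. cover@(0, 1, 0) [+x clear] — {bracket, cover}
3. flange@(0, 0, 0) [-y clear] — {bracket, cover, flange}
4. spacer@(1, 1, 0) [-y clear] — {bracket, cover, flange, spacer}
5. base_plate@(2, 1, 0) [+x clear] — {base_plate, bracket, cover, flange, spacer}
6. cap@(0, -1, 0) [+x clear] — {base_plate, bracket, cap, cover, flange, spacer}

bracket; cover; flange; spacer; base_plate; cap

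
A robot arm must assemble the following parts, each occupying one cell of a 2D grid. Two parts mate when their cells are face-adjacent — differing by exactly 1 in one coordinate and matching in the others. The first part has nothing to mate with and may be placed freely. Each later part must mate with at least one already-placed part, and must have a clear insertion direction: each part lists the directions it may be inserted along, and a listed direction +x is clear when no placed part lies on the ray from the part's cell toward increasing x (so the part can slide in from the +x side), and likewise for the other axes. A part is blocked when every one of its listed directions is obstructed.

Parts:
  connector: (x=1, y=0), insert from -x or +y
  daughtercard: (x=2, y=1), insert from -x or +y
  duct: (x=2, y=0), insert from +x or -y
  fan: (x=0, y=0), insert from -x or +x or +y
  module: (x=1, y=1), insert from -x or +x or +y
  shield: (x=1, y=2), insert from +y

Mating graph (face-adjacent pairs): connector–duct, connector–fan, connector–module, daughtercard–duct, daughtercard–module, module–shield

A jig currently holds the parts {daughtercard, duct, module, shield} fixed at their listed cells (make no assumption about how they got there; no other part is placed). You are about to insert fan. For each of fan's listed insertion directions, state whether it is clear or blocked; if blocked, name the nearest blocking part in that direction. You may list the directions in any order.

-x: ray from fan(0, 0) has no placed part ⇒ clear
+x: nearest on ray is duct@(2, 0) ⇒ blocked
+y: ray from fan(0, 0) has no placed part ⇒ clear

+x: blocked by duct; +y: clear; -x: clear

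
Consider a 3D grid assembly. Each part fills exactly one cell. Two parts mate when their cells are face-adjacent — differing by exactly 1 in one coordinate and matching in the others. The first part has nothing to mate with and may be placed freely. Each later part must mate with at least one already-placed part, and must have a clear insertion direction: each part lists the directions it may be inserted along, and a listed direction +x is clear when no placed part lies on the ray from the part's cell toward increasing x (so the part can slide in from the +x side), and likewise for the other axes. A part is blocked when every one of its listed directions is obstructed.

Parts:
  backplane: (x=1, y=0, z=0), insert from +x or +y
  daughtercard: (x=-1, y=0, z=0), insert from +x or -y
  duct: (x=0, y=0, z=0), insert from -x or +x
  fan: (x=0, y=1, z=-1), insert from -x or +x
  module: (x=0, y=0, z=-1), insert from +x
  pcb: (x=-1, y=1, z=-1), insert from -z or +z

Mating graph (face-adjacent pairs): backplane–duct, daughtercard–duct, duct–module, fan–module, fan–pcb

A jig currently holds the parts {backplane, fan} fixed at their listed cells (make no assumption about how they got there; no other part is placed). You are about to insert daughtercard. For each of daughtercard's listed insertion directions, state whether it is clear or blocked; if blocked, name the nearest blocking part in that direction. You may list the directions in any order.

+x: blocked by backplane; -y: clear

+x: nearest on ray is backplane@(1, 0, 0) ⇒ blocked
-y: ray from daughtercard(-1, 0, 0) has no placed part ⇒ clear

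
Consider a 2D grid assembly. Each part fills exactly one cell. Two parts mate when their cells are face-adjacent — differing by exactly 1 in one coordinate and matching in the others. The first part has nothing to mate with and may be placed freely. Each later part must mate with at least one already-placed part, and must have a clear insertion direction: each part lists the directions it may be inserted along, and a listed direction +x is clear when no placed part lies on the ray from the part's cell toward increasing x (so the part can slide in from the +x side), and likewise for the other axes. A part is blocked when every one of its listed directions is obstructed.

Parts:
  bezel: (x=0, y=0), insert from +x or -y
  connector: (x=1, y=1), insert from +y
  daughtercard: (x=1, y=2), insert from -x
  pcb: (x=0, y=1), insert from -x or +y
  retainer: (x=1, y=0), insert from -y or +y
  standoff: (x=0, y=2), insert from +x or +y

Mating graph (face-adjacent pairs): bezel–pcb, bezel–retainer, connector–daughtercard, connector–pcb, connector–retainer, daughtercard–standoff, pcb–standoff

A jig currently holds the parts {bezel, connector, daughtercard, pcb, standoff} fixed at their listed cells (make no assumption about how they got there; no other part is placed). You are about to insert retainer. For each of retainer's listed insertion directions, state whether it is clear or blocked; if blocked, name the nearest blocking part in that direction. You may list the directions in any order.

-y: ray from retainer(1, 0) has no placed part ⇒ clear
+y: nearest on ray is connector@(1, 1) ⇒ blocked

+y: blocked by connector; -y: clear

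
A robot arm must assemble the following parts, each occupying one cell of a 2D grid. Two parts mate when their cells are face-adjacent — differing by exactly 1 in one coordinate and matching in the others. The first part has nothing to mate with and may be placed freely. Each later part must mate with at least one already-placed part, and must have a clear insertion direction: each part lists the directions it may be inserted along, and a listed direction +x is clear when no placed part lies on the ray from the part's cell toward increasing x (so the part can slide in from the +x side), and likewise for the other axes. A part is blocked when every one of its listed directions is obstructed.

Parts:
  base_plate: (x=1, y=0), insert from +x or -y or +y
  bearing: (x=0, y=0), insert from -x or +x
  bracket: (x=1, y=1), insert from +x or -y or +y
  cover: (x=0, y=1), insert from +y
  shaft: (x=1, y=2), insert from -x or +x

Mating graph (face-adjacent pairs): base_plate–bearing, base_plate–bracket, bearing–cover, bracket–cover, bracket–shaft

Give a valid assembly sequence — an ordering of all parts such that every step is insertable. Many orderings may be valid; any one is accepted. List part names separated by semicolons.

1. bracket@(1, 1) [+x clear] — {bracket}
2. shaft@(1, 2) [-x clear] — {bracket, shaft}
3. cover@(0, 1) [+y clear] — {bracket, cover, shaft}
4. bearing@(0, 0) [-x clear] — {bearing, bracket, cover, shaft}
5. base_plate@(1, 0) [+x clear] — {base_plate, bearing, bracket, cover, shaft}

bracket; shaft; cover; bearing; base_plate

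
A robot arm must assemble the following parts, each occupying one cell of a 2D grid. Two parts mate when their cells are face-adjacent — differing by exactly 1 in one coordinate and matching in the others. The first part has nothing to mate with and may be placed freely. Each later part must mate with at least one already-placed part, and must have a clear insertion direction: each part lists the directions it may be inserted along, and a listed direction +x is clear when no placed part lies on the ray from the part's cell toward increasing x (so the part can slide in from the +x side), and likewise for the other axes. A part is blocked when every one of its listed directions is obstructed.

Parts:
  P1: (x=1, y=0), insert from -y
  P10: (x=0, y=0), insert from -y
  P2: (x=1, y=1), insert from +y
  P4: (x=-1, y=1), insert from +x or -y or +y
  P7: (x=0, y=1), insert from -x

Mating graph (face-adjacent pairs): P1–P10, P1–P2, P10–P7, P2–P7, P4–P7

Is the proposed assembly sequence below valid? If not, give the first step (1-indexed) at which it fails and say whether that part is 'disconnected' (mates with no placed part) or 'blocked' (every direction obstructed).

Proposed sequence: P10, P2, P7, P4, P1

1. P10@(0, 0) [-y clear] — {P10}
2. P2@(1, 1) — no placed neighbour ⇒ disconnected

Invalid at step 2 (disconnected)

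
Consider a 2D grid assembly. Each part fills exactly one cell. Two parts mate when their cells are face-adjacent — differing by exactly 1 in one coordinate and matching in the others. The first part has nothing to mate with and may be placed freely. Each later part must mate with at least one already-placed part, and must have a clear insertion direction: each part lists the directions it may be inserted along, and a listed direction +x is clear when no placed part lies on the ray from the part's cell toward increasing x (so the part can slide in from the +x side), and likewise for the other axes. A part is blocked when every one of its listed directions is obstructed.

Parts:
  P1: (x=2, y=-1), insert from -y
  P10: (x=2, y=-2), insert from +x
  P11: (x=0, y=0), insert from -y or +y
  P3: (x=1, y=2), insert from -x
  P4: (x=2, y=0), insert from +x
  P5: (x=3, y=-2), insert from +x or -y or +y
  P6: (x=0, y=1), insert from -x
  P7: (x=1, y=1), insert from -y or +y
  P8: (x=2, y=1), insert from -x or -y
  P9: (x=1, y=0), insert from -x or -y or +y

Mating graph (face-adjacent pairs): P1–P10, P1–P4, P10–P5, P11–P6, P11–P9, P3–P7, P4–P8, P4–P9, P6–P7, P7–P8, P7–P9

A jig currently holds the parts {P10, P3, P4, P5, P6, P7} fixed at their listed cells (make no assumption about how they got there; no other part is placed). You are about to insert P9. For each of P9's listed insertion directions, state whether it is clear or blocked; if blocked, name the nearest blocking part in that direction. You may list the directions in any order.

+y: blocked by P7; -x: clear; -y: clear

-x: ray from P9(1, 0) has no placed part ⇒ clear
-y: ray from P9(1, 0) has no placed part ⇒ clear
+y: nearest on ray is P7@(1, 1) ⇒ blocked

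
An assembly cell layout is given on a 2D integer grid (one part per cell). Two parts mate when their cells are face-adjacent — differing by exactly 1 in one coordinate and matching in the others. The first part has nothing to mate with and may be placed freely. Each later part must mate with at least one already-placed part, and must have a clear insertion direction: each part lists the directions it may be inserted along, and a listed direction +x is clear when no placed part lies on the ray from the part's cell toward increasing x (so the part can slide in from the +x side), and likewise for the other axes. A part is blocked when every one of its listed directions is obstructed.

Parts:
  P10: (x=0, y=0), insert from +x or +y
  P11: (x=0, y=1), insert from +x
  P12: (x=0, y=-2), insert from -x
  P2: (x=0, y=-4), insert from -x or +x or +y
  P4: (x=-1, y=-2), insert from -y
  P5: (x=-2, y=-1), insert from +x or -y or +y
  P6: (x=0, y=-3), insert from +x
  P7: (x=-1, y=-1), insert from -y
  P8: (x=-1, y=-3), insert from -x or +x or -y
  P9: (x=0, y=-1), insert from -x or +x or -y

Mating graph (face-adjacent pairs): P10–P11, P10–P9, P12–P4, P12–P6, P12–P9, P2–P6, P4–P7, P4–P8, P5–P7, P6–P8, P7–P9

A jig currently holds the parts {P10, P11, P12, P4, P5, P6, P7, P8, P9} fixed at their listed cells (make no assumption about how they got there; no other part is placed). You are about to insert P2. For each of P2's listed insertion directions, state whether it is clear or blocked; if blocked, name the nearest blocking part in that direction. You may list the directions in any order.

-x: ray from P2(0, -4) has no placed part ⇒ clear
+x: ray from P2(0, -4) has no placed part ⇒ clear
+y: nearest on ray is P6@(0, -3) ⇒ blocked

+x: clear; +y: blocked by P6; -x: clear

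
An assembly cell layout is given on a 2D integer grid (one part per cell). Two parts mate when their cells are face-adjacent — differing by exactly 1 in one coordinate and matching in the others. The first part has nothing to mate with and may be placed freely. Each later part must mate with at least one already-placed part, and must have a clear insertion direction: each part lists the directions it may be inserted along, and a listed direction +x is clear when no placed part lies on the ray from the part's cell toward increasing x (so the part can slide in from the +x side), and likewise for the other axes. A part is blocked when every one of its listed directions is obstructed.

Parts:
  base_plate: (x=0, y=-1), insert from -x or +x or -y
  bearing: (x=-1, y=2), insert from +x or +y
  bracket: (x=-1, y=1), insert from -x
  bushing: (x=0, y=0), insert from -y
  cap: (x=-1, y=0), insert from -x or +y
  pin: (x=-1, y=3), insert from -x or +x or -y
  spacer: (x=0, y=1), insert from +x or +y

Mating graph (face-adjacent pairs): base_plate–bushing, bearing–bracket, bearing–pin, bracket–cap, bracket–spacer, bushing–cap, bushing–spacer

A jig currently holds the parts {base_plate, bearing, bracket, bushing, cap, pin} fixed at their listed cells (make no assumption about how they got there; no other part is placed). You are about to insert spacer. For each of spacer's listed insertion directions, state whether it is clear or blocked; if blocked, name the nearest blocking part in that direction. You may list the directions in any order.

+x: clear; +y: clear

+x: ray from spacer(0, 1) has no placed part ⇒ clear
+y: ray from spacer(0, 1) has no placed part ⇒ clear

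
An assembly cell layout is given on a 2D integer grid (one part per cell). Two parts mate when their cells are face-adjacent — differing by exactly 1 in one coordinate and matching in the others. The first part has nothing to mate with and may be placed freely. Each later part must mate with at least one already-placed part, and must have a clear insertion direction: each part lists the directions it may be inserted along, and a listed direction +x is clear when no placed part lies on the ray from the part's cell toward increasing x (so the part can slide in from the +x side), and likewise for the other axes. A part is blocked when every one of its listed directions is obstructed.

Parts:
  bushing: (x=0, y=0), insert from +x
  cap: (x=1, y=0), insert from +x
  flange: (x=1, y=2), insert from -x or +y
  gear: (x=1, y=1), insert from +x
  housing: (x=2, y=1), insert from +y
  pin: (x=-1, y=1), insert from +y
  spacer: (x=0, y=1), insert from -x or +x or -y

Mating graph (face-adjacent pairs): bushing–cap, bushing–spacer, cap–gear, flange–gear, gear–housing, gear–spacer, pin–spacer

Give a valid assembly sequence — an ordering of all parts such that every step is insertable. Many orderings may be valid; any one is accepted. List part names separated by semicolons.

1. bushing@(0, 0) [+x clear] — {bushing}
2. spacer@(0, 1) [-x clear] — {bushing, spacer}
3. gear@(1, 1) [+x clear] — {bushing, gear, spacer}
4. housing@(2, 1) [+y clear] — {bushing, gear, housing, spacer}
5. flange@(1, 2) [-x clear] — {bushing, flange, gear, housing, spacer}
6. cap@(1, 0) [+x clear] — {bushing, cap, flange, gear, housing, spacer}
7. pin@(-1, 1) [+y clear] — {bushing, cap, flange, gear, housing, pin, spacer}

bushing; spacer; gear; housing; flange; cap; pin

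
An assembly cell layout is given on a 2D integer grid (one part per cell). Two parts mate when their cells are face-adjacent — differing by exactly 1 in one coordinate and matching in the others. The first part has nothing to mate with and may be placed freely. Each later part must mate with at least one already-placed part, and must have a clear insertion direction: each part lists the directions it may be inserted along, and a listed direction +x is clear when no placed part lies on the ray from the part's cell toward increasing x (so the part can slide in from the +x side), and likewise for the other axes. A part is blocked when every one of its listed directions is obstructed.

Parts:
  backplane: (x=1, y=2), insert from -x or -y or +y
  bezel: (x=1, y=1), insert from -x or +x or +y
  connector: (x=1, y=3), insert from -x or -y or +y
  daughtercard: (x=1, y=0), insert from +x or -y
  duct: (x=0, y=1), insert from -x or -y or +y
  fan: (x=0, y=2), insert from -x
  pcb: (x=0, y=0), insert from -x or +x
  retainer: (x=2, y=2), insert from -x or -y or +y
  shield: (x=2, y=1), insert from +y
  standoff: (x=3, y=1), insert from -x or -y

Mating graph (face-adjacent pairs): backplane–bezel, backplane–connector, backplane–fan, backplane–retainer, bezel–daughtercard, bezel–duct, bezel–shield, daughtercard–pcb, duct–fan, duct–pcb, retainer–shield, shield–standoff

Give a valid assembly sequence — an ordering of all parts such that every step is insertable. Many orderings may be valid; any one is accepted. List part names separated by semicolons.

1. standoff@(3, 1) [-x clear] — {standoff}
2. shield@(2, 1) [+y clear] — {shield, standoff}
3. retainer@(2, 2) [-x clear] — {retainer, shield, standoff}
4. backplane@(1, 2) [-x clear] — {backplane, retainer, shield, standoff}
5. connector@(1, 3) [-x clear] — {backplane, connector, retainer, shield, standoff}
6. bezel@(1, 1) [-x clear] — {backplane, bezel, connector, retainer, shield, standoff}
7. daughtercard@(1, 0) [+x clear] — {backplane, bezel, connector, daughtercard, retainer, shield, standoff}
8. duct@(0, 1) [-x clear] — {backplane, bezel, connector, daughtercard, duct, retainer, shield, standoff}
9. pcb@(0, 0) [-x clear] — {backplane, bezel, connector, daughtercard, duct, pcb, retainer, shield, standoff}
10. fan@(0, 2) [-x clear] — {backplane, bezel, connector, daughtercard, duct, fan, pcb, retainer, shield, standoff}

standoff; shield; retainer; backplane; connector; bezel; daughtercard; duct; pcb; fan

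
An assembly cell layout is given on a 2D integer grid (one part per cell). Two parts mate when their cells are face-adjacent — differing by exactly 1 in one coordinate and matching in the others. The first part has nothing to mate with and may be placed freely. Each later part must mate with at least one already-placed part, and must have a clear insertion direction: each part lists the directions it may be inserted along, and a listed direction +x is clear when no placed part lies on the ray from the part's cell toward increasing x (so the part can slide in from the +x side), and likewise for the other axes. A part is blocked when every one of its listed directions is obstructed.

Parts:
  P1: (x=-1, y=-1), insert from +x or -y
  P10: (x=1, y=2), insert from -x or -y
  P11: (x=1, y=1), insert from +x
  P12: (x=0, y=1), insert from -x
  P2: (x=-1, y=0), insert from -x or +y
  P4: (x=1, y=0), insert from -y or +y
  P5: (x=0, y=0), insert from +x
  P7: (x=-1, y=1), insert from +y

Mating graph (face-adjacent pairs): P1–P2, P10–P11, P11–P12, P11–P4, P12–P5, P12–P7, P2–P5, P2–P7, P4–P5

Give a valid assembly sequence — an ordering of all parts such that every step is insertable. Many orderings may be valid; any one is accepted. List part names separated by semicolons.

1. P12@(0, 1) [-x clear] — {P12}
2. P5@(0, 0) [+x clear] — {P12, P5}
3. P11@(1, 1) [+x clear] — {P11, P12, P5}
4. P10@(1, 2) [-x clear] — {P10, P11, P12, P5}
5. P7@(-1, 1) [+y clear] — {P10, P11, P12, P5, P7}
6. P2@(-1, 0) [-x clear] — {P10, P11, P12, P2, P5, P7}
7. P1@(-1, -1) [+x clear] — {P1, P10, P11, P12, P2, P5, P7}
8. P4@(1, 0) [-y clear] — {P1, P10, P11, P12, P2, P4, P5, P7}

P12; P5; P11; P10; P7; P2; P1; P4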